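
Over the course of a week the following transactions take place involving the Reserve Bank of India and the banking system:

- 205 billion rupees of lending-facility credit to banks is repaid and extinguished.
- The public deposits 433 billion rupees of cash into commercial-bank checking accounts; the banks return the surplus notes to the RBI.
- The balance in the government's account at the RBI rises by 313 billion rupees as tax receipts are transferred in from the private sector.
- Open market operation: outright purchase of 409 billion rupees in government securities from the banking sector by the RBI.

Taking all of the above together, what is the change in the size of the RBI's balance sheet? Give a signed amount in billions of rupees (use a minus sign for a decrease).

+204 billion

Discount-window repayment 205 billion rupees: an RBI asset is shed → −205B.
Currency deposit 433 billion rupees: only the composition of liabilities changes → 0.
Government account inflow 313 billion rupees: only the composition of liabilities changes → 0.
OMO purchase (from banks) 409 billion rupees: an RBI asset is acquired → +409B.
Net: −205 + 0 + 0 + 409 = +204 billion.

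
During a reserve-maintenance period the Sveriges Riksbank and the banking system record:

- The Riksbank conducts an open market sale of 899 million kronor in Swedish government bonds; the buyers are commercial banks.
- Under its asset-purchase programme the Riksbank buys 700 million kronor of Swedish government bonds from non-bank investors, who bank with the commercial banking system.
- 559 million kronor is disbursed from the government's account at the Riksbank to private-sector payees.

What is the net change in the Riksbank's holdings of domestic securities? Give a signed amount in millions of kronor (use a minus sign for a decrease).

-199 million

OMO sale (to banks) 899 million kronor: securities removed from the Riksbank's portfolio → −899M.
Asset purchase (from non-banks) 700 million kronor: securities added to the Riksbank's portfolio → +700M.
Government spending 559 million kronor: the Riksbank's securities portfolio is untouched → 0.
Net: −899 + 700 + 0 = -199 million.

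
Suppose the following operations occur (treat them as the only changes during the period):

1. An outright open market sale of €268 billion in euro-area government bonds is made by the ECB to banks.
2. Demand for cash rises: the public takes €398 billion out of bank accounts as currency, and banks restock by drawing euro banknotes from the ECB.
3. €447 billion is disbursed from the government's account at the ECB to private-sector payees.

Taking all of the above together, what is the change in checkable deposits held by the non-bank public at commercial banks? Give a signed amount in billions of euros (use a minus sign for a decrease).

ECB balance sheet:
  Assets:      Securities −€268B
  Liabilities: Bank reserves −€219B, Currency in circulation +€398B, Government deposits −€447B
Commercial banking system:
  Assets:      Reserves at CB −€219B, Securities +€268B
  Liabilities: Checkable deposits +€49B
So the change in checkable deposits held by the non-bank public at commercial banks is +€49 billion.

+€49 billion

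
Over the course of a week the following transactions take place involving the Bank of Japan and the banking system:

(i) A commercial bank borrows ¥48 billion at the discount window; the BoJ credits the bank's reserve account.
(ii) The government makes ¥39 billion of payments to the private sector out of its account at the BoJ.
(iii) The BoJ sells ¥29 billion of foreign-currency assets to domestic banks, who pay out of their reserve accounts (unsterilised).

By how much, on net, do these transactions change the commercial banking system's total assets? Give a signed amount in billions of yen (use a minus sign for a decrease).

+¥87 billion

Discount-window loan ¥48 billion: bank balance sheets expand → +¥48B.
Government spending ¥39 billion: bank balance sheets expand → +¥39B.
FX sale ¥29 billion: just an asset swap on bank balance sheets → 0.
Net: 48 + 39 + 0 = +¥87 billion.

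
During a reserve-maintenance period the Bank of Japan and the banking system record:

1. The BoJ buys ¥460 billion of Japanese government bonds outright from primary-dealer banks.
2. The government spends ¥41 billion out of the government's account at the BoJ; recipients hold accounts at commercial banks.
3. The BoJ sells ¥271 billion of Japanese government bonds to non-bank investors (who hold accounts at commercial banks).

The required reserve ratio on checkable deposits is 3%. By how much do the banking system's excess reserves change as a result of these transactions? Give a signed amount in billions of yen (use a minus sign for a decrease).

+¥236.9 billion

OMO purchase (from banks) ¥460 billion: reserves +¥460B, deposits 0.
Government spending ¥41 billion: reserves +¥41B, deposits +¥41B.
Asset sale (to non-banks) ¥271 billion: reserves −¥271B, deposits −¥271B.
Totals: Δreserves = +¥230B, Δdeposits = −¥230B.
Δrequired reserves = 3% × −¥230B = −¥6.9B.
Δexcess reserves = Δreserves − Δrequired = +¥230B − (−¥6.9B) = +¥236.9 billion.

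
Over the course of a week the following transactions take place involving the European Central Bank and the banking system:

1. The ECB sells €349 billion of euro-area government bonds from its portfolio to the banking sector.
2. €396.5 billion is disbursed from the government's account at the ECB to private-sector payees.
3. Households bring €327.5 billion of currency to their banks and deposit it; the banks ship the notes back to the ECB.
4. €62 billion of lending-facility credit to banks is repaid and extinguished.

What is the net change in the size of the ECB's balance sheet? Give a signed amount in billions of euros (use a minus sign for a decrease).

ECB balance sheet:
  Assets:      Securities −€349B, Loans to banks −€62B
  Liabilities: Bank reserves +€313B, Currency in circulation −€327.5B, Government deposits −€396.5B
Commercial banking system:
  Assets:      Reserves at CB +€313B, Securities +€349B
  Liabilities: Checkable deposits +€724B, Borrowings from CB −€62B
Change in total ECB assets = -€411 billion.

-€411 billion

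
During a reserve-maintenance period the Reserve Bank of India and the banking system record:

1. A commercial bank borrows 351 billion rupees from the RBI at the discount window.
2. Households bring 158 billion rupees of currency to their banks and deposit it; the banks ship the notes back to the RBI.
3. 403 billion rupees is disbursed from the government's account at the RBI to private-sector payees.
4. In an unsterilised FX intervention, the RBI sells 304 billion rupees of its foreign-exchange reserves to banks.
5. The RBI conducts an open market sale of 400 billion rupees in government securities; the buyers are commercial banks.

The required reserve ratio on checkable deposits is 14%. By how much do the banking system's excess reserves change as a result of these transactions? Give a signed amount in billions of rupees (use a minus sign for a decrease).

Discount-window loan 351 billion rupees: reserves +351B, deposits 0.
Currency deposit 158 billion rupees: reserves +158B, deposits +158B.
Government spending 403 billion rupees: reserves +403B, deposits +403B.
FX sale 304 billion rupees: reserves −304B, deposits 0.
OMO sale (to banks) 400 billion rupees: reserves −400B, deposits 0.
Totals: Δreserves = +208B, Δdeposits = +561B.
Δrequired reserves = 14% × +561B = +78.54B.
Δexcess reserves = Δreserves − Δrequired = +208B − (+78.54B) = +129.46 billion.

+129.46 billion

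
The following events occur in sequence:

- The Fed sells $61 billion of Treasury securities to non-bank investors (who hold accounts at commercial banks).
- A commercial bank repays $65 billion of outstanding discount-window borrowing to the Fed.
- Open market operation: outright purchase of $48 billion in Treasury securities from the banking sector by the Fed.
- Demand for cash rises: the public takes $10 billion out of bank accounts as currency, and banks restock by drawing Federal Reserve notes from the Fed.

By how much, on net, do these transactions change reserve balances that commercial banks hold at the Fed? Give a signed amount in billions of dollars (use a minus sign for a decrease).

Asset sale (to non-banks) $61 billion: the non-bank buyers' banks settle from reserves → −$61B.
Discount-window repayment $65 billion: repayment is debited from reserves → −$65B.
OMO purchase (from banks) $48 billion: the Fed pays by crediting reserve accounts → +$48B.
Currency withdrawal $10 billion: banks swap reserves for currency → −$10B.
Net: −61 − 65 + 48 − 10 = -$88 billion.

-$88 billion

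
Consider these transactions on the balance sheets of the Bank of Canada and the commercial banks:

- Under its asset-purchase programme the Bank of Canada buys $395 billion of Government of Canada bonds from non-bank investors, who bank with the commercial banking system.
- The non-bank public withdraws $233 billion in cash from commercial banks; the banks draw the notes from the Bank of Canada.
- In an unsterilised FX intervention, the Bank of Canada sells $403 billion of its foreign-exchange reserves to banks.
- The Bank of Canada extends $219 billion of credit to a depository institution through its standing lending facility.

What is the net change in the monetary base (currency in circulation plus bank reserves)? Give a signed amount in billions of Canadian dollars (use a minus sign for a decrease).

+$211 billion

Bank of Canada balance sheet:
  Assets:      Securities +$395B, Loans to banks +$219B, Foreign assets −$403B
  Liabilities: Bank reserves −$22B, Currency in circulation +$233B
Commercial banking system:
  Assets:      Reserves at CB −$22B, Foreign assets +$403B
  Liabilities: Checkable deposits +$162B, Borrowings from CB +$219B
Monetary base = currency + reserves: +$233B + (−$22B) = +$211 billion.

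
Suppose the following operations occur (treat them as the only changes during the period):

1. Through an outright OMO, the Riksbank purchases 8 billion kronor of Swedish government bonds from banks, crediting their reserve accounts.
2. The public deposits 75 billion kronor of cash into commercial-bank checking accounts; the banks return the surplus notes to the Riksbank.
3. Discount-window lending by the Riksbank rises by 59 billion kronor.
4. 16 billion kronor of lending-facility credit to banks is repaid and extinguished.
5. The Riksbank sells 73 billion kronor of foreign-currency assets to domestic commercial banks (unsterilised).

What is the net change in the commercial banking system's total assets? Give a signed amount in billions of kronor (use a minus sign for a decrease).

OMO purchase (from banks) 8 billion kronor: just an asset swap on bank balance sheets → 0.
Currency deposit 75 billion kronor: bank balance sheets expand → +75B.
Discount-window loan 59 billion kronor: bank balance sheets expand → +59B.
Discount-window repayment 16 billion kronor: bank balance sheets shrink → −16B.
FX sale 73 billion kronor: just an asset swap on bank balance sheets → 0.
Net: 0 + 75 + 59 − 16 + 0 = +118 billion.

+118 billion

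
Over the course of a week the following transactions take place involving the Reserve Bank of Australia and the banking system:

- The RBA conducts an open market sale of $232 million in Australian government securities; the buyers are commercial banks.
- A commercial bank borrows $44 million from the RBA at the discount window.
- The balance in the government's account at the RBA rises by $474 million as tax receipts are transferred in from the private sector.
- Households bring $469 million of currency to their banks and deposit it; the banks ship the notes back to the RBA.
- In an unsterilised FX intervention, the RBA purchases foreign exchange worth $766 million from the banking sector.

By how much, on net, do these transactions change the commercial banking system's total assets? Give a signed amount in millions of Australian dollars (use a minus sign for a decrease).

OMO sale (to banks) $232 million: just an asset swap on bank balance sheets → 0.
Discount-window loan $44 million: bank balance sheets expand → +$44M.
Government account inflow $474 million: bank balance sheets shrink → −$474M.
Currency deposit $469 million: bank balance sheets expand → +$469M.
FX purchase $766 million: just an asset swap on bank balance sheets → 0.
Net: 0 + 44 − 474 + 469 + 0 = +$39 million.

+$39 million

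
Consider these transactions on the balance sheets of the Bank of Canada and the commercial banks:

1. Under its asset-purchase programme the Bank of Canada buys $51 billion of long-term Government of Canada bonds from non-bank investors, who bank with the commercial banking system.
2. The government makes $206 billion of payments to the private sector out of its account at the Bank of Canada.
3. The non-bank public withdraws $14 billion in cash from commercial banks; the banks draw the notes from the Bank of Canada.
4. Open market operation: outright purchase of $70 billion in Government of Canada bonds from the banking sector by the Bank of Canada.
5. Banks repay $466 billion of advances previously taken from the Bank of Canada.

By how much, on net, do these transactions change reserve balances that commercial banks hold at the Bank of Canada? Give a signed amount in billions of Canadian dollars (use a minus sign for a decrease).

Asset purchase (from non-banks) $51 billion: the Bank of Canada pays by crediting reserve accounts → +$51B.
Government spending $206 billion: government payments flow into bank reserve accounts → +$206B.
Currency withdrawal $14 billion: banks swap reserves for currency → −$14B.
OMO purchase (from banks) $70 billion: the Bank of Canada pays by crediting reserve accounts → +$70B.
Discount-window repayment $466 billion: repayment is debited from reserves → −$466B.
Net: 51 + 206 − 14 + 70 − 466 = -$153 billion.

-$153 billion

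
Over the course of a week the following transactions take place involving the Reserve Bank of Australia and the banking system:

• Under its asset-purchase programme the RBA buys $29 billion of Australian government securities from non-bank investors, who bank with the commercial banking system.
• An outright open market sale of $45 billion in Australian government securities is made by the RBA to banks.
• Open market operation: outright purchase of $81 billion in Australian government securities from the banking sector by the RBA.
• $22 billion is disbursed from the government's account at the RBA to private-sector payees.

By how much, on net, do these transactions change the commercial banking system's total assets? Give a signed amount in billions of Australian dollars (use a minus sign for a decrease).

+$51 billion

RBA balance sheet:
  Assets:      Securities +$65B
  Liabilities: Bank reserves +$87B, Government deposits −$22B
Commercial banking system:
  Assets:      Reserves at CB +$87B, Securities −$36B
  Liabilities: Checkable deposits +$51B
Change in total bank assets = +$51 billion.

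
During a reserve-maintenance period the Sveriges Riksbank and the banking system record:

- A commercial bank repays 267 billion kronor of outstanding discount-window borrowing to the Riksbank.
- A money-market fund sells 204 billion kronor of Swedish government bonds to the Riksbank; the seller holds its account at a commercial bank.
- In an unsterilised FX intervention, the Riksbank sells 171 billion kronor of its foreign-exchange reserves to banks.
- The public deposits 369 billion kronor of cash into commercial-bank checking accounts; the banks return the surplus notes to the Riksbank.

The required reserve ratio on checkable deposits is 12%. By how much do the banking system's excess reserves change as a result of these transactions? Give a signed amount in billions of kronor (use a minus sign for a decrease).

+66.24 billion

Discount-window repayment 267 billion kronor: reserves −267B, deposits 0.
Asset purchase (from non-banks) 204 billion kronor: reserves +204B, deposits +204B.
FX sale 171 billion kronor: reserves −171B, deposits 0.
Currency deposit 369 billion kronor: reserves +369B, deposits +369B.
Totals: Δreserves = +135B, Δdeposits = +573B.
Δrequired reserves = 12% × +573B = +68.76B.
Δexcess reserves = Δreserves − Δrequired = +135B − (+68.76B) = +66.24 billion.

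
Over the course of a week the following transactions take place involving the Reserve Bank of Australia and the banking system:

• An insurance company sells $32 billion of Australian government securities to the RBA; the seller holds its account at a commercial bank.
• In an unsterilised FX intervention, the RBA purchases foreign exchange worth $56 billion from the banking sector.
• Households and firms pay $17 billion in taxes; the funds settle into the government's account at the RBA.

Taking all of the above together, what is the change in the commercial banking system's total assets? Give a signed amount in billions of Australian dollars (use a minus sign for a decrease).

+$15 billion

Asset purchase (from non-banks) $32 billion: bank balance sheets expand → +$32B.
FX purchase $56 billion: just an asset swap on bank balance sheets → 0.
Government account inflow $17 billion: bank balance sheets shrink → −$17B.
Net: 32 + 0 − 17 = +$15 billion.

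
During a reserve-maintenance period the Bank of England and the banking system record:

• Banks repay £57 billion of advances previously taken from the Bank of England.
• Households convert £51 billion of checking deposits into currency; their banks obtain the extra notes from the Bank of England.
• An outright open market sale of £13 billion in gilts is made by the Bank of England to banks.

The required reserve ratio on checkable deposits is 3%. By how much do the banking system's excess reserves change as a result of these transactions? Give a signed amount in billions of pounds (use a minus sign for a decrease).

-£119.47 billion

Discount-window repayment £57 billion: reserves −£57B, deposits 0.
Currency withdrawal £51 billion: reserves −£51B, deposits −£51B.
OMO sale (to banks) £13 billion: reserves −£13B, deposits 0.
Totals: Δreserves = −£121B, Δdeposits = −£51B.
Δrequired reserves = 3% × −£51B = −£1.53B.
Δexcess reserves = Δreserves − Δrequired = −£121B − (−£1.53B) = -£119.47 billion.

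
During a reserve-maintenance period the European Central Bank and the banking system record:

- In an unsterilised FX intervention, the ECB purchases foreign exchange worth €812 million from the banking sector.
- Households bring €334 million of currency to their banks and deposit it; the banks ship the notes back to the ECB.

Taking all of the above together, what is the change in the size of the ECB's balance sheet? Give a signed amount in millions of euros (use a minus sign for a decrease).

FX purchase €812 million: an ECB asset is acquired → +€812M.
Currency deposit €334 million: only the composition of liabilities changes → 0.
Net: 812 + 0 = +€812 million.

+€812 million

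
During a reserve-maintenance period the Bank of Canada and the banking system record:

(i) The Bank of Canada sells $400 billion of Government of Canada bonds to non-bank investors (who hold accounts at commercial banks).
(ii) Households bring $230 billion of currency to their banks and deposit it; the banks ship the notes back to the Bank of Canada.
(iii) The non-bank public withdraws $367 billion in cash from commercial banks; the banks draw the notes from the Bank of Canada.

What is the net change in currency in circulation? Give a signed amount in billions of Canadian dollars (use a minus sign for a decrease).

+$137 billion

Bank of Canada balance sheet:
  Assets:      Securities −$400B
  Liabilities: Bank reserves −$537B, Currency in circulation +$137B
Commercial banking system:
  Assets:      Reserves at CB −$537B
  Liabilities: Checkable deposits −$537B
So the change in currency in circulation is +$137 billion.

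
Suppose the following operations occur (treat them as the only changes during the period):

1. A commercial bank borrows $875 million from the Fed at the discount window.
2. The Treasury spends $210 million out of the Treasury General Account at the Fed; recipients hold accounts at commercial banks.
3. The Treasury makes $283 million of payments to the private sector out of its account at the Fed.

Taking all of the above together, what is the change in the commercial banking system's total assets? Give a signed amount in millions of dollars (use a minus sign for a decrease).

+$1368 million

Discount-window loan $875 million: bank balance sheets expand → +$875M.
Government spending $210 million: bank balance sheets expand → +$210M.
Government spending $283 million: bank balance sheets expand → +$283M.
Net: 875 + 210 + 283 = +$1368 million.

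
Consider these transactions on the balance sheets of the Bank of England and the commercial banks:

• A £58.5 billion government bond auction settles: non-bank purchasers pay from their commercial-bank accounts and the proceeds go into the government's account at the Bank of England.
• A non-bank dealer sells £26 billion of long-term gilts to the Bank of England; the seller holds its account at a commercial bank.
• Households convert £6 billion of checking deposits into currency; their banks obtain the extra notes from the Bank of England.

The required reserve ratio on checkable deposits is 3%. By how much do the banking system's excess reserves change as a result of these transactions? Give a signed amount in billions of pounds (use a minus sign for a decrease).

Government account inflow £58.5 billion: reserves −£58.5B, deposits −£58.5B.
Asset purchase (from non-banks) £26 billion: reserves +£26B, deposits +£26B.
Currency withdrawal £6 billion: reserves −£6B, deposits −£6B.
Totals: Δreserves = −£38.5B, Δdeposits = −£38.5B.
Δrequired reserves = 3% × −£38.5B = −£1.155B.
Δexcess reserves = Δreserves − Δrequired = −£38.5B − (−£1.155B) = -£37.345 billion.

-£37.345 billion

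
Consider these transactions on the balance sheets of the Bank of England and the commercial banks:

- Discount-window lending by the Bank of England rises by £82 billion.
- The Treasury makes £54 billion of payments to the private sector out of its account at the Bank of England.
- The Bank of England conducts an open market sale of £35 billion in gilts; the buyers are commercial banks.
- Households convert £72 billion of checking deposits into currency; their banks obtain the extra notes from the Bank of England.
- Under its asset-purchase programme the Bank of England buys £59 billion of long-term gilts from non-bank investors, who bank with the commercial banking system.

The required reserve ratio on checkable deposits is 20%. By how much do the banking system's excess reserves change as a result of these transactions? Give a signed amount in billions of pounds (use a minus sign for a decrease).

+£79.8 billion

Discount-window loan £82 billion: reserves +£82B, deposits 0.
Government spending £54 billion: reserves +£54B, deposits +£54B.
OMO sale (to banks) £35 billion: reserves −£35B, deposits 0.
Currency withdrawal £72 billion: reserves −£72B, deposits −£72B.
Asset purchase (from non-banks) £59 billion: reserves +£59B, deposits +£59B.
Totals: Δreserves = +£88B, Δdeposits = +£41B.
Δrequired reserves = 20% × +£41B = +£8.2B.
Δexcess reserves = Δreserves − Δrequired = +£88B − (+£8.2B) = +£79.8 billion.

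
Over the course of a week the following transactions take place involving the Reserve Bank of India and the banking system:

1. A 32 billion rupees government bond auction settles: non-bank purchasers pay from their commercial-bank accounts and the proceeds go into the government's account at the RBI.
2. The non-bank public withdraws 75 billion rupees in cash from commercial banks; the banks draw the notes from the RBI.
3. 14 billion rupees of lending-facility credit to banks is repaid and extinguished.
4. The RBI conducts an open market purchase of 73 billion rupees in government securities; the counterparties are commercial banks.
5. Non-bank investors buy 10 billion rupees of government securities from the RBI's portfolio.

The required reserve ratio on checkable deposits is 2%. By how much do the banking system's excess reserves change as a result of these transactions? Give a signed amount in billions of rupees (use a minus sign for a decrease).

-55.66 billion

Government account inflow 32 billion rupees: reserves −32B, deposits −32B.
Currency withdrawal 75 billion rupees: reserves −75B, deposits −75B.
Discount-window repayment 14 billion rupees: reserves −14B, deposits 0.
OMO purchase (from banks) 73 billion rupees: reserves +73B, deposits 0.
Asset sale (to non-banks) 10 billion rupees: reserves −10B, deposits −10B.
Totals: Δreserves = −58B, Δdeposits = −117B.
Δrequired reserves = 2% × −117B = −2.34B.
Δexcess reserves = Δreserves − Δrequired = −58B − (−2.34B) = -55.66 billion.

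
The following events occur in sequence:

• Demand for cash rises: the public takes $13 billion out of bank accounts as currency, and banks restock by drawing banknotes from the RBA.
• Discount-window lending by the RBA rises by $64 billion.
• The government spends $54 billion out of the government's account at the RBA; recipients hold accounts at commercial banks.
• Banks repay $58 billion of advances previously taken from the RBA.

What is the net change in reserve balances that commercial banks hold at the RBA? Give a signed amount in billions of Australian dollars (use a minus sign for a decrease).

+$47 billion

Currency withdrawal $13 billion: banks swap reserves for currency → −$13B.
Discount-window loan $64 billion: the loan is credited to the bank's reserve account → +$64B.
Government spending $54 billion: government payments flow into bank reserve accounts → +$54B.
Discount-window repayment $58 billion: repayment is debited from reserves → −$58B.
Net: −13 + 64 + 54 − 58 = +$47 billion.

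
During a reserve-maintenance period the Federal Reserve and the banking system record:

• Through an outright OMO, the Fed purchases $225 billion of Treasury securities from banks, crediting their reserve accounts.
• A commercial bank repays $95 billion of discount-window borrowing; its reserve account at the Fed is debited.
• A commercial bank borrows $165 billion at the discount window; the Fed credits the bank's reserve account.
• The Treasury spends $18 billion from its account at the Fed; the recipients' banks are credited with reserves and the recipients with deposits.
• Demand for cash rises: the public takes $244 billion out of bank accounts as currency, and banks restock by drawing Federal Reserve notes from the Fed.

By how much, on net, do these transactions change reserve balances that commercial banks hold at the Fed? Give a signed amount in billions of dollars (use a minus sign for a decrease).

Fed balance sheet:
  Assets:      Securities +$225B, Loans to banks +$70B
  Liabilities: Bank reserves +$69B, Currency in circulation +$244B, Government deposits −$18B
Commercial banking system:
  Assets:      Reserves at CB +$69B, Securities −$225B
  Liabilities: Checkable deposits −$226B, Borrowings from CB +$70B
So the change in reserve balances that commercial banks hold at the Fed is +$69 billion.

+$69 billion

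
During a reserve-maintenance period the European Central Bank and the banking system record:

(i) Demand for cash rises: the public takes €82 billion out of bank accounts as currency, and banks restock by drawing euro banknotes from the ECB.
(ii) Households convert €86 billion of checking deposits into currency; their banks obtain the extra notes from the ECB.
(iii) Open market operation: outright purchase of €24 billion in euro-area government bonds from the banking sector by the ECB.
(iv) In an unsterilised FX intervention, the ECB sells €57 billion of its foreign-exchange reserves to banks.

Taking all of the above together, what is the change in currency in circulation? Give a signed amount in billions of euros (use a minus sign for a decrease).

Currency withdrawal €82 billion: notes leave the central bank → +€82B.
Currency withdrawal €86 billion: notes leave the central bank → +€86B.
OMO purchase (from banks) €24 billion: no currency enters or leaves circulation → 0.
FX sale €57 billion: no currency enters or leaves circulation → 0.
Net: 82 + 86 + 0 + 0 = +€168 billion.

+€168 billion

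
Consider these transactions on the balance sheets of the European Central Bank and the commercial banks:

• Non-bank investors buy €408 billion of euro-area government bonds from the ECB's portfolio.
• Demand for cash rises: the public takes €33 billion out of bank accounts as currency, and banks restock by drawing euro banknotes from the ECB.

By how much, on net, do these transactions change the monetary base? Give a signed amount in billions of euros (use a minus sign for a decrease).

ECB balance sheet:
  Assets:      Securities −€408B
  Liabilities: Bank reserves −€441B, Currency in circulation +€33B
Commercial banking system:
  Assets:      Reserves at CB −€441B
  Liabilities: Checkable deposits −€441B
Monetary base = currency + reserves: +€33B + (−€441B) = -€408 billion.

-€408 billion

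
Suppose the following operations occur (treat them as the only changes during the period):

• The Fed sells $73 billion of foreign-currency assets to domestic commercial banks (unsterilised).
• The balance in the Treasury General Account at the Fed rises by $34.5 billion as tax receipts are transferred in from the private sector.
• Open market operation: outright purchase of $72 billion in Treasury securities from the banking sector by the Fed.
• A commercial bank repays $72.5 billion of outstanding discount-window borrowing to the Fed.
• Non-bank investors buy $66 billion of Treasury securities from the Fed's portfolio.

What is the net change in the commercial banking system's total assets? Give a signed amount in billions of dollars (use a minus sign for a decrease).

-$173 billion

FX sale $73 billion: just an asset swap on bank balance sheets → 0.
Government account inflow $34.5 billion: bank balance sheets shrink → −$34.5B.
OMO purchase (from banks) $72 billion: just an asset swap on bank balance sheets → 0.
Discount-window repayment $72.5 billion: bank balance sheets shrink → −$72.5B.
Asset sale (to non-banks) $66 billion: bank balance sheets shrink → −$66B.
Net: 0 − 34.5 + 0 − 72.5 − 66 = -$173 billion.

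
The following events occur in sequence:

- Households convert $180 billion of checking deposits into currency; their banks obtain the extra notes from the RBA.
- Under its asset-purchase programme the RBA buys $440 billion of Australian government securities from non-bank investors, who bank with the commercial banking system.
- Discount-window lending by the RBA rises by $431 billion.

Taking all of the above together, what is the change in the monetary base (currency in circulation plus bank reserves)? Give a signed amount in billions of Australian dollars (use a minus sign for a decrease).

RBA balance sheet:
  Assets:      Securities +$440B, Loans to banks +$431B
  Liabilities: Bank reserves +$691B, Currency in circulation +$180B
Commercial banking system:
  Assets:      Reserves at CB +$691B
  Liabilities: Checkable deposits +$260B, Borrowings from CB +$431B
Monetary base = currency + reserves: +$180B + (+$691B) = +$871 billion.

+$871 billion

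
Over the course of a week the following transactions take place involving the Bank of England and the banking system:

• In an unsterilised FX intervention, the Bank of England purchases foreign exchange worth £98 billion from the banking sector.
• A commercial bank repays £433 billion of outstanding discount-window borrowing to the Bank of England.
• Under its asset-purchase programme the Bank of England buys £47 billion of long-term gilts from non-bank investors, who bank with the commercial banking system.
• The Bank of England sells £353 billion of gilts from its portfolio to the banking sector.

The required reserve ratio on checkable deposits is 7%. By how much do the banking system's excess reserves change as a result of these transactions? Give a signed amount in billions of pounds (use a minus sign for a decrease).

FX purchase £98 billion: reserves +£98B, deposits 0.
Discount-window repayment £433 billion: reserves −£433B, deposits 0.
Asset purchase (from non-banks) £47 billion: reserves +£47B, deposits +£47B.
OMO sale (to banks) £353 billion: reserves −£353B, deposits 0.
Totals: Δreserves = −£641B, Δdeposits = +£47B.
Δrequired reserves = 7% × +£47B = +£3.29B.
Δexcess reserves = Δreserves − Δrequired = −£641B − (+£3.29B) = -£644.29 billion.

-£644.29 billion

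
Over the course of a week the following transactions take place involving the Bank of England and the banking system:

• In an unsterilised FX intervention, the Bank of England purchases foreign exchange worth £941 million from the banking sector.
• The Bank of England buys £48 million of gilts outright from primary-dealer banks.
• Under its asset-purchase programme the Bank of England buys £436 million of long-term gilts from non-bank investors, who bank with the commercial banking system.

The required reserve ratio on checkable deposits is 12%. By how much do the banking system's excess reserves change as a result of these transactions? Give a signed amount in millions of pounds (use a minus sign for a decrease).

+£1372.68 million

FX purchase £941 million: reserves +£941M, deposits 0.
OMO purchase (from banks) £48 million: reserves +£48M, deposits 0.
Asset purchase (from non-banks) £436 million: reserves +£436M, deposits +£436M.
Totals: Δreserves = +£1425M, Δdeposits = +£436M.
Δrequired reserves = 12% × +£436M = +£52.32M.
Δexcess reserves = Δreserves − Δrequired = +£1425M − (+£52.32M) = +£1372.68 million.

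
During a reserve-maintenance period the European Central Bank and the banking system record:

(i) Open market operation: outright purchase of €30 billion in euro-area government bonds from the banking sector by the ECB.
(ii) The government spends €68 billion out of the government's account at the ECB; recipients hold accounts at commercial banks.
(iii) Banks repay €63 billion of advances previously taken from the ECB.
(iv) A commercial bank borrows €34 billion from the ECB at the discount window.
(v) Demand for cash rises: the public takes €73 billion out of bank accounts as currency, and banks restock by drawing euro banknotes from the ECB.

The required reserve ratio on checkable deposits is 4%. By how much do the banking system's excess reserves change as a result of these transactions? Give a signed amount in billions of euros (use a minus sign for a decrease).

-€3.8 billion

OMO purchase (from banks) €30 billion: reserves +€30B, deposits 0.
Government spending €68 billion: reserves +€68B, deposits +€68B.
Discount-window repayment €63 billion: reserves −€63B, deposits 0.
Discount-window loan €34 billion: reserves +€34B, deposits 0.
Currency withdrawal €73 billion: reserves −€73B, deposits −€73B.
Totals: Δreserves = −€4B, Δdeposits = −€5B.
Δrequired reserves = 4% × −€5B = −€0.2B.
Δexcess reserves = Δreserves − Δrequired = −€4B − (−€0.2B) = -€3.8 billion.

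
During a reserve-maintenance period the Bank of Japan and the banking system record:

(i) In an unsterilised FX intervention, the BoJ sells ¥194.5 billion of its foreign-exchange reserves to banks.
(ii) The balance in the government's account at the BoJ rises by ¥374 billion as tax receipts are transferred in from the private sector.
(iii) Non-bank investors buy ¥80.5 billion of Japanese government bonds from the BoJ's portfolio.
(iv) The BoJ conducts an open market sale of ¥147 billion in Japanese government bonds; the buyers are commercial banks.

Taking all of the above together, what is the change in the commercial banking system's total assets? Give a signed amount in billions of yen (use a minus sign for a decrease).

FX sale ¥194.5 billion: just an asset swap on bank balance sheets → 0.
Government account inflow ¥374 billion: bank balance sheets shrink → −¥374B.
Asset sale (to non-banks) ¥80.5 billion: bank balance sheets shrink → −¥80.5B.
OMO sale (to banks) ¥147 billion: just an asset swap on bank balance sheets → 0.
Net: 0 − 374 − 80.5 + 0 = -¥454.5 billion.

-¥454.5 billion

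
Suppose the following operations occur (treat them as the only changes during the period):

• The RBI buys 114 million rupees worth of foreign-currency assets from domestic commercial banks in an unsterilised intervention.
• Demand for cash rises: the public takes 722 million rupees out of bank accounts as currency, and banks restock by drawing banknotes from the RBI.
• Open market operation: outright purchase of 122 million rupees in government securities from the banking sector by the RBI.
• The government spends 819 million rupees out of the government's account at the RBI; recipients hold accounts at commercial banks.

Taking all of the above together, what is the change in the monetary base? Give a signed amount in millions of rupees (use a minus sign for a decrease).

RBI balance sheet:
  Assets:      Securities +122M, Foreign assets +114M
  Liabilities: Bank reserves +333M, Currency in circulation +722M, Government deposits −819M
Monetary base = currency + reserves: +722M + (+333M) = +1055 million.

+1055 million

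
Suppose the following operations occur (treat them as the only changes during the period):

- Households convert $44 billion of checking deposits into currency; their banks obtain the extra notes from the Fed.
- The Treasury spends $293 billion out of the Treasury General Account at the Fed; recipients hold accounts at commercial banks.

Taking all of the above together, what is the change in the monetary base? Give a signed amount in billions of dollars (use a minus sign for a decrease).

Fed balance sheet:
  Assets:      no change
  Liabilities: Bank reserves +$249B, Currency in circulation +$44B, Government deposits −$293B
Monetary base = currency + reserves: +$44B + (+$249B) = +$293 billion.

+$293 billion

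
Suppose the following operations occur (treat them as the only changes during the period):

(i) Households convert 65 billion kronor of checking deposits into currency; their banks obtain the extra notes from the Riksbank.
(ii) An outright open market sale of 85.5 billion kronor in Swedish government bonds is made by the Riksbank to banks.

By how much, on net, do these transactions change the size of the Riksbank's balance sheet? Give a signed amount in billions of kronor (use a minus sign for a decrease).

-85.5 billion

Riksbank balance sheet:
  Assets:      Securities −85.5B
  Liabilities: Bank reserves −150.5B, Currency in circulation +65B
Change in total Riksbank assets = -85.5 billion.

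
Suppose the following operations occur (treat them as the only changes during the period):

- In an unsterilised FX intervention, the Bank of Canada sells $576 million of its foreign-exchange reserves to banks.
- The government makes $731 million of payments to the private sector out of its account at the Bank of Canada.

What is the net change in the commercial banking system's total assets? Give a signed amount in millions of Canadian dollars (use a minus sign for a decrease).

+$731 million

Bank of Canada balance sheet:
  Assets:      Foreign assets −$576M
  Liabilities: Bank reserves +$155M, Government deposits −$731M
Commercial banking system:
  Assets:      Reserves at CB +$155M, Foreign assets +$576M
  Liabilities: Checkable deposits +$731M
Change in total bank assets = +$731 million.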